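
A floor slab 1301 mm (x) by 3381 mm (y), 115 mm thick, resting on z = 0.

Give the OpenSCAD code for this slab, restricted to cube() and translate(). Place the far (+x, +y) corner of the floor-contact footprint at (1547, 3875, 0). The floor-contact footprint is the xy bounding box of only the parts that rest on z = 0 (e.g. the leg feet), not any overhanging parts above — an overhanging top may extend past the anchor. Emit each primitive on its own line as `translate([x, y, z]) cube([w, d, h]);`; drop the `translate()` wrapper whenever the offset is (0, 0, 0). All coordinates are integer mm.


translate([246, 494, 0]) cube([1301, 3381, 115]);


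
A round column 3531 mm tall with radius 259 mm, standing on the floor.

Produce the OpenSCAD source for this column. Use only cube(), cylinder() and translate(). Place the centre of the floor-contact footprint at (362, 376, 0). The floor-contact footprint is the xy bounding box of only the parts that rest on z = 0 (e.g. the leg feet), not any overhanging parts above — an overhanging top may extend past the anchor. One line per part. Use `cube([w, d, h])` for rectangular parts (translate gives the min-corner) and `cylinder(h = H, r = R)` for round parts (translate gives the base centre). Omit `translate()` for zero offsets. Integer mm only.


translate([362, 376, 0]) cylinder(h = 3531, r = 259);


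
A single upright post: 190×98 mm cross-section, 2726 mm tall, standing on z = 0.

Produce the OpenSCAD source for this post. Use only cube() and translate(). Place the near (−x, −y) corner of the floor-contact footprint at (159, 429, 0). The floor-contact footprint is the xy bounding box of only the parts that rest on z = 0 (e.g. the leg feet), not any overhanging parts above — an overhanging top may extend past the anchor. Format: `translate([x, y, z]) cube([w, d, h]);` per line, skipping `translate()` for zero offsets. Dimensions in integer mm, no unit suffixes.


translate([159, 429, 0]) cube([190, 98, 2726]);


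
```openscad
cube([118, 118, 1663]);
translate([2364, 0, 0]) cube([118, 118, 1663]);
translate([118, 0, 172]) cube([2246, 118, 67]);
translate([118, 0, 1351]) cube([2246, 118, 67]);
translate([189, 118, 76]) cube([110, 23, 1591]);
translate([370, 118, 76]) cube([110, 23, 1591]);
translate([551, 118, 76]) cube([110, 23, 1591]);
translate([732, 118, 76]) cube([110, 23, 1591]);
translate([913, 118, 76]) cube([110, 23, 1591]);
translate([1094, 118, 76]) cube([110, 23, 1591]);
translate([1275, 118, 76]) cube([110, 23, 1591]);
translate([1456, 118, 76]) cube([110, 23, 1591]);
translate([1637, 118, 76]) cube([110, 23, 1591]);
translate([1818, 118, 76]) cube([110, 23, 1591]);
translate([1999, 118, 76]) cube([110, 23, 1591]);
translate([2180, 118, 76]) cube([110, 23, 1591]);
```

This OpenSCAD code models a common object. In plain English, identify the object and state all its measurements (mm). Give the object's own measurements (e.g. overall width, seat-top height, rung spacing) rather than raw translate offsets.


A fence section. Two 118×118 mm posts, 1663 mm tall, stand on the floor with a clear span of 2246 mm between their inner faces. Two horizontal rails of 118×67 mm section span the gap between the posts with their undersides at z = 172 mm and z = 1351 mm, flush with the posts' −y face. 12 pickets, each 110 mm wide, 23 mm thick and 1591 mm tall, are fixed to the +y face of the rails with their bottoms at z = 76 mm, spaced across the span with a 71 mm gap after the −x post and between neighbouring pickets, with 74 mm left before the +x post.


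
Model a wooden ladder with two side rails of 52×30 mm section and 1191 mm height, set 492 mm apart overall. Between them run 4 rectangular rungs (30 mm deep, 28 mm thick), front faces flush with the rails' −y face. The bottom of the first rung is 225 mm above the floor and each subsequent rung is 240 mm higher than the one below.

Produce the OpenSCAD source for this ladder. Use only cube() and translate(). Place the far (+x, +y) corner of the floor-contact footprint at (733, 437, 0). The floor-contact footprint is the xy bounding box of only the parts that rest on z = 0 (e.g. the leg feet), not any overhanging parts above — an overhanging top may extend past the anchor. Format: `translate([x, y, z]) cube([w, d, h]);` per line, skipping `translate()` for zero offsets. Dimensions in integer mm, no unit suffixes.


translate([241, 407, 0]) cube([52, 30, 1191]);
translate([681, 407, 0]) cube([52, 30, 1191]);
translate([293, 407, 225]) cube([388, 30, 28]);
translate([293, 407, 465]) cube([388, 30, 28]);
translate([293, 407, 705]) cube([388, 30, 28]);
translate([293, 407, 945]) cube([388, 30, 28]);


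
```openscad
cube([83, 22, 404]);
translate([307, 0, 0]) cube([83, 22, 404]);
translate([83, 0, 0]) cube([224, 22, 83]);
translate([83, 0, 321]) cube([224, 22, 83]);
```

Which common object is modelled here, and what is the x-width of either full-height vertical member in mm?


A picture frame. The border width is 83 mm.

Four thin pieces enclosing a rectangular opening — a picture frame. The two full-height stiles are 404 mm tall; the top rail sits at z = 321 and is 83 mm tall, so the border above the opening is 404 − 321 = 83 mm, matching the stile x-width.


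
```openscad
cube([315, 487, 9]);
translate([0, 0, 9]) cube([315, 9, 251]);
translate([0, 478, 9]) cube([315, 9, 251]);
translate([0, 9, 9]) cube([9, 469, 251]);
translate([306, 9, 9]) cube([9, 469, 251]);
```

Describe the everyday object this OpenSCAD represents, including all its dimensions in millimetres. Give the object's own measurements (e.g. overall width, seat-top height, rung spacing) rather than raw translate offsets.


An open-topped rectangular box: outside dimensions 315×487×260 mm, with a uniform wall and base thickness of 9 mm. The base is a full 315×487 slab on the floor; four walls sit on top of the base. The front and back walls (the −y and +y sides) span the full width; the two side walls fit between them.


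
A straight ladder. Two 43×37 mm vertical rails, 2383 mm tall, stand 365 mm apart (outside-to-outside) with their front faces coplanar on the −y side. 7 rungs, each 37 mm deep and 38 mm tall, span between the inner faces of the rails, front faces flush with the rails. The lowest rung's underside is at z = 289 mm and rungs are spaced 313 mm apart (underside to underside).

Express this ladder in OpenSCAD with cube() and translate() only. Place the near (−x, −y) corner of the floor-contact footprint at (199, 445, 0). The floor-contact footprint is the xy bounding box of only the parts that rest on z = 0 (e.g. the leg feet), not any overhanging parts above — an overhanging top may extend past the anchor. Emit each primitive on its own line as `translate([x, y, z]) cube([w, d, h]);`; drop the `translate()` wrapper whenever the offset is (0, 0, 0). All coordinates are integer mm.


translate([199, 445, 0]) cube([43, 37, 2383]);
translate([521, 445, 0]) cube([43, 37, 2383]);
translate([242, 445, 289]) cube([279, 37, 38]);
translate([242, 445, 602]) cube([279, 37, 38]);
translate([242, 445, 915]) cube([279, 37, 38]);
translate([242, 445, 1228]) cube([279, 37, 38]);
translate([242, 445, 1541]) cube([279, 37, 38]);
translate([242, 445, 1854]) cube([279, 37, 38]);
translate([242, 445, 2167]) cube([279, 37, 38]);


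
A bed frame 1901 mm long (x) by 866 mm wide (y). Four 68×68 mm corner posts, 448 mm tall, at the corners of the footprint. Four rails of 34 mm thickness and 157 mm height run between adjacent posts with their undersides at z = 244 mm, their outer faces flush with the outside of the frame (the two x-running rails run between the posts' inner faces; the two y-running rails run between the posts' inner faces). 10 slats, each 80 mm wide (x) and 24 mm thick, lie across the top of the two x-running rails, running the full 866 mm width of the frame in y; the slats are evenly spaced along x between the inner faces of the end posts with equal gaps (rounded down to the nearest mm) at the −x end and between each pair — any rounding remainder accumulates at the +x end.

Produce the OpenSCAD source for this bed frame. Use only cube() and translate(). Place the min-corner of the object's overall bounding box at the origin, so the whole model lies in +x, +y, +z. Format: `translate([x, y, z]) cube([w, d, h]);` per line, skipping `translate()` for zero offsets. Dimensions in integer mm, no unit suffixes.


cube([68, 68, 448]);
translate([0, 798, 0]) cube([68, 68, 448]);
translate([1833, 0, 0]) cube([68, 68, 448]);
translate([1833, 798, 0]) cube([68, 68, 448]);
translate([68, 0, 244]) cube([1765, 34, 157]);
translate([68, 832, 244]) cube([1765, 34, 157]);
translate([0, 68, 244]) cube([34, 730, 157]);
translate([1867, 68, 244]) cube([34, 730, 157]);
translate([155, 0, 401]) cube([80, 866, 24]);
translate([322, 0, 401]) cube([80, 866, 24]);
translate([489, 0, 401]) cube([80, 866, 24]);
translate([656, 0, 401]) cube([80, 866, 24]);
translate([823, 0, 401]) cube([80, 866, 24]);
translate([990, 0, 401]) cube([80, 866, 24]);
translate([1157, 0, 401]) cube([80, 866, 24]);
translate([1324, 0, 401]) cube([80, 866, 24]);
translate([1491, 0, 401]) cube([80, 866, 24]);
translate([1658, 0, 401]) cube([80, 866, 24]);


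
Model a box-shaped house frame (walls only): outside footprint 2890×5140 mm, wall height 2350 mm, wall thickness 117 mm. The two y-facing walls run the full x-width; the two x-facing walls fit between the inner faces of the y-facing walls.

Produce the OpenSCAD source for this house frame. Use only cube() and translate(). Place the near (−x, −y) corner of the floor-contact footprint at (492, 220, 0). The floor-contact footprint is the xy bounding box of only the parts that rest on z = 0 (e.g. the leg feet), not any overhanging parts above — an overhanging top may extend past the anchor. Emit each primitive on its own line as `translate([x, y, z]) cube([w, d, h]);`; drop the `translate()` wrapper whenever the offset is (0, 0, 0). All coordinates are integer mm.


translate([492, 220, 0]) cube([2890, 117, 2350]);
translate([492, 5243, 0]) cube([2890, 117, 2350]);
translate([492, 337, 0]) cube([117, 4906, 2350]);
translate([3265, 337, 0]) cube([117, 4906, 2350]);


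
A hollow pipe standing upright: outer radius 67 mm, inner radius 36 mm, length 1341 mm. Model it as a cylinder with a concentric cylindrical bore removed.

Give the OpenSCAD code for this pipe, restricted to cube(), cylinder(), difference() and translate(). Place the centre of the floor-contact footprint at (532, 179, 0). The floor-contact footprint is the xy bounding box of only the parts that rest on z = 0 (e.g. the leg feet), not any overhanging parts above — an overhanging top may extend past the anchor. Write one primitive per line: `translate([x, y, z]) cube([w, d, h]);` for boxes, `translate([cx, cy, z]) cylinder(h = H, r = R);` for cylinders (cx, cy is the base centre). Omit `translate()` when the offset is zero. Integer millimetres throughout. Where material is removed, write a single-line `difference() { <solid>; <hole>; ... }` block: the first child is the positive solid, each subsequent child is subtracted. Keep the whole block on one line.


difference() { translate([532, 179, 0]) cylinder(h = 1341, r = 67); translate([532, 179, 0]) cylinder(h = 1341, r = 36); }


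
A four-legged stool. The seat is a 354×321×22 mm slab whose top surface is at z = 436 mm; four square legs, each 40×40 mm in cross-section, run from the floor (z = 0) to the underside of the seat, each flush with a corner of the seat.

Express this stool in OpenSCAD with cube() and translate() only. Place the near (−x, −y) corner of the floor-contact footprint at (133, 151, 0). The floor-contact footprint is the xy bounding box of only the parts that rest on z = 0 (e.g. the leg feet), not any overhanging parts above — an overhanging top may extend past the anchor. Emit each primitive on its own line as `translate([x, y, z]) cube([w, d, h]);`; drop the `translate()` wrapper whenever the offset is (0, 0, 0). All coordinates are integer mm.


translate([133, 151, 414]) cube([354, 321, 22]);
translate([133, 151, 0]) cube([40, 40, 414]);
translate([447, 151, 0]) cube([40, 40, 414]);
translate([133, 432, 0]) cube([40, 40, 414]);
translate([447, 432, 0]) cube([40, 40, 414]);


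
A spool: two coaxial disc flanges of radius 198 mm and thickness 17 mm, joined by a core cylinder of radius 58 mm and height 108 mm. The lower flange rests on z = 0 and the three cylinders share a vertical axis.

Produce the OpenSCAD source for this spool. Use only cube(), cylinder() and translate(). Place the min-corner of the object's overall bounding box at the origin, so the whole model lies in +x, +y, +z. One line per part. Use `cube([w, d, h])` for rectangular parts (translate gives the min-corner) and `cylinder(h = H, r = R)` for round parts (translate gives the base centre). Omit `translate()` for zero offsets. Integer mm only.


translate([198, 198, 0]) cylinder(h = 17, r = 198);
translate([198, 198, 17]) cylinder(h = 108, r = 58);
translate([198, 198, 125]) cylinder(h = 17, r = 198);


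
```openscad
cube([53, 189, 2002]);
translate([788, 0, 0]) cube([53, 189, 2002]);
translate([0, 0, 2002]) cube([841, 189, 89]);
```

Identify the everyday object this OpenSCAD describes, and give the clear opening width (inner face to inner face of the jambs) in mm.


A door frame. The clear opening width is 735 mm.

Two 2002 mm tall posts with a header on top — a door frame. The left jamb is 53 mm wide at x = 0; the right jamb starts at x = 788. The clear opening is 788 − 53 = 735 mm.


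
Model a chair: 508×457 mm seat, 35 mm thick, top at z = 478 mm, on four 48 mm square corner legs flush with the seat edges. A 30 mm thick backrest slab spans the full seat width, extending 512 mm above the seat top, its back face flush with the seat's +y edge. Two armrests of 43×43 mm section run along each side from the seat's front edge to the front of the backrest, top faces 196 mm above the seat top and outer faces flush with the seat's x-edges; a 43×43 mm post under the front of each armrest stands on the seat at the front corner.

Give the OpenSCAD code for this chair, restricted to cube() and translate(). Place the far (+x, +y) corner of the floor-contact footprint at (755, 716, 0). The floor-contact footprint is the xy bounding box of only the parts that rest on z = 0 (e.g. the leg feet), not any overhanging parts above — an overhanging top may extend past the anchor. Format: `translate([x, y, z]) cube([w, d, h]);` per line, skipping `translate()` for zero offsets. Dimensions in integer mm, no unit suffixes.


translate([247, 259, 443]) cube([508, 457, 35]);
translate([247, 259, 0]) cube([48, 48, 443]);
translate([707, 259, 0]) cube([48, 48, 443]);
translate([247, 668, 0]) cube([48, 48, 443]);
translate([707, 668, 0]) cube([48, 48, 443]);
translate([247, 686, 478]) cube([508, 30, 512]);
translate([247, 259, 631]) cube([43, 427, 43]);
translate([712, 259, 631]) cube([43, 427, 43]);
translate([247, 259, 478]) cube([43, 43, 153]);
translate([712, 259, 478]) cube([43, 43, 153]);


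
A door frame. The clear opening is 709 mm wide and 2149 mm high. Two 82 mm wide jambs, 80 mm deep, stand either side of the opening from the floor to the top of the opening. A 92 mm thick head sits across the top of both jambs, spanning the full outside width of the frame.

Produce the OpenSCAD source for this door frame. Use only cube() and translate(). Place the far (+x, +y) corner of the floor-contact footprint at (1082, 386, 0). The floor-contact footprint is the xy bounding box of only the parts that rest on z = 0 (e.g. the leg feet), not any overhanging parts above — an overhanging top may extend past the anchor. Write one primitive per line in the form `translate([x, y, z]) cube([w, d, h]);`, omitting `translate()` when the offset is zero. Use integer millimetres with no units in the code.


translate([209, 306, 0]) cube([82, 80, 2149]);
translate([1000, 306, 0]) cube([82, 80, 2149]);
translate([209, 306, 2149]) cube([873, 80, 92]);


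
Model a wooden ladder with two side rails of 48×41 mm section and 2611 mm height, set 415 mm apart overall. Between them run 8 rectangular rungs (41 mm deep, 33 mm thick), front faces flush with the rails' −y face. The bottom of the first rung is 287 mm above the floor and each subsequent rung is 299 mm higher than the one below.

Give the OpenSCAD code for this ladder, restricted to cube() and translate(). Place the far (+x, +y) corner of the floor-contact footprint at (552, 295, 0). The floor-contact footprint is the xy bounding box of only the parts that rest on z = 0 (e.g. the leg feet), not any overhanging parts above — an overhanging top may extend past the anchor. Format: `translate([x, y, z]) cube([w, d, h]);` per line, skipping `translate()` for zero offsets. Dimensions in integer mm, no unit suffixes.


translate([137, 254, 0]) cube([48, 41, 2611]);
translate([504, 254, 0]) cube([48, 41, 2611]);
translate([185, 254, 287]) cube([319, 41, 33]);
translate([185, 254, 586]) cube([319, 41, 33]);
translate([185, 254, 885]) cube([319, 41, 33]);
translate([185, 254, 1184]) cube([319, 41, 33]);
translate([185, 254, 1483]) cube([319, 41, 33]);
translate([185, 254, 1782]) cube([319, 41, 33]);
translate([185, 254, 2081]) cube([319, 41, 33]);
translate([185, 254, 2380]) cube([319, 41, 33]);


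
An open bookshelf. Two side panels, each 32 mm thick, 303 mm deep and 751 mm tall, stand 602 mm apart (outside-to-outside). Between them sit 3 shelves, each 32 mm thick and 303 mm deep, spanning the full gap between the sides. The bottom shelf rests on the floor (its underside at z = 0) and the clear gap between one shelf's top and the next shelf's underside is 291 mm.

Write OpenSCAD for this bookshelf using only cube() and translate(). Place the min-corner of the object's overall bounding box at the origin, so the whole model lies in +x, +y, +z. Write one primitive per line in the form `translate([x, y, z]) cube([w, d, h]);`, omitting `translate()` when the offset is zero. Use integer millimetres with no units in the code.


cube([32, 303, 751]);
translate([570, 0, 0]) cube([32, 303, 751]);
translate([32, 0, 0]) cube([538, 303, 32]);
translate([32, 0, 323]) cube([538, 303, 32]);
translate([32, 0, 646]) cube([538, 303, 32]);


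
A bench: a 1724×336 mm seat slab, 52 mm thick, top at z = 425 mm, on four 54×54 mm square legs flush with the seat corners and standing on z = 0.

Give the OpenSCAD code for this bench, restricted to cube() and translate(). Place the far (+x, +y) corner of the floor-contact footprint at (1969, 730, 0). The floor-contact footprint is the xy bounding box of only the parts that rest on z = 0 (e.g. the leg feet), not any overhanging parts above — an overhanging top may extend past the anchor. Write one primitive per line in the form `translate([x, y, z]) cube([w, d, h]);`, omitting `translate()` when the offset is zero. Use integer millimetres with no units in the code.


// leg_h = 425 − 52 = 373
translate([245, 394, 373]) cube([1724, 336, 52]);
translate([245, 394, 0]) cube([54, 54, 373]);
translate([245, 676, 0]) cube([54, 54, 373]);
translate([1915, 394, 0]) cube([54, 54, 373]);
translate([1915, 676, 0]) cube([54, 54, 373]);


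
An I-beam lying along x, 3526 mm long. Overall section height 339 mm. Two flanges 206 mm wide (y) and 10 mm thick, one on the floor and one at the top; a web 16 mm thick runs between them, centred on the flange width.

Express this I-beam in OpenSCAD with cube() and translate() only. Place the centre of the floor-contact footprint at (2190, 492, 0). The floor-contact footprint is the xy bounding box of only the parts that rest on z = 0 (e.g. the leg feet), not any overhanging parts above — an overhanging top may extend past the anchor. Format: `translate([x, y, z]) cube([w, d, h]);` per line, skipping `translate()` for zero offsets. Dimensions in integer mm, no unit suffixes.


translate([427, 389, 0]) cube([3526, 206, 10]);
translate([427, 484, 10]) cube([3526, 16, 319]);
translate([427, 389, 329]) cube([3526, 206, 10]);


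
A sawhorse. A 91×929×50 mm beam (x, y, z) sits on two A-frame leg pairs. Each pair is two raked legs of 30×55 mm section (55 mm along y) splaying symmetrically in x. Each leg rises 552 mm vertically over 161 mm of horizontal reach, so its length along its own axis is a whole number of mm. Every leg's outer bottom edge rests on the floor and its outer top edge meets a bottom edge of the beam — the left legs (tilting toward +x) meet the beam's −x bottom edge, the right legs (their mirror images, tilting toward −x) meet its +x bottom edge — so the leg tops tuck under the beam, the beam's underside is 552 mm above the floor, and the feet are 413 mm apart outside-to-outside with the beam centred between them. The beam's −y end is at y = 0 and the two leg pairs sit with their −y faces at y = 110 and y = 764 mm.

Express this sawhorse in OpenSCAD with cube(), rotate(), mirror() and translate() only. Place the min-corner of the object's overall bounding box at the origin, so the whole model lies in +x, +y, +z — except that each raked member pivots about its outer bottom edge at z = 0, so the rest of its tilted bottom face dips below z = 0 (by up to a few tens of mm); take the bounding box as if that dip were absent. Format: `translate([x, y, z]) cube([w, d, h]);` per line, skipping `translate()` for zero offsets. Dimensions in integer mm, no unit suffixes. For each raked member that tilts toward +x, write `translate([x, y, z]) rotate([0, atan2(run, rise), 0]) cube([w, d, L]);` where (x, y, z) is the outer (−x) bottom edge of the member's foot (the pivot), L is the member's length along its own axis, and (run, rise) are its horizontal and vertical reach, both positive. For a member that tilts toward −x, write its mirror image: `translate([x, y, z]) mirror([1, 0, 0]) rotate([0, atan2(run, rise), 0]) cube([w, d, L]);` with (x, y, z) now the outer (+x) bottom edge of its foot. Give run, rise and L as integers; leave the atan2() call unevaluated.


translate([161, 0, 552]) cube([91, 929, 50]);
translate([0, 110, 0]) rotate([0, atan2(161, 552), 0]) cube([30, 55, 575]);
translate([413, 110, 0]) mirror([1, 0, 0]) rotate([0, atan2(161, 552), 0]) cube([30, 55, 575]);
translate([0, 764, 0]) rotate([0, atan2(161, 552), 0]) cube([30, 55, 575]);
translate([413, 764, 0]) mirror([1, 0, 0]) rotate([0, atan2(161, 552), 0]) cube([30, 55, 575]);


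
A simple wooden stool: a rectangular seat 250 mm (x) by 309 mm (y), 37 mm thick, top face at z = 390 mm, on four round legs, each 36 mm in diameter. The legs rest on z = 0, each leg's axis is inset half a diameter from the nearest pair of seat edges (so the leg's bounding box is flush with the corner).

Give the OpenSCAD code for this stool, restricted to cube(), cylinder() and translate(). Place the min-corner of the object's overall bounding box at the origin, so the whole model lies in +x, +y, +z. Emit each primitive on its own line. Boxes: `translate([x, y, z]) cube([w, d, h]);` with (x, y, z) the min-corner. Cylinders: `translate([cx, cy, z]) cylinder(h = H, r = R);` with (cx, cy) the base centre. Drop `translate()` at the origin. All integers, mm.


translate([0, 0, 353]) cube([250, 309, 37]);
translate([18, 18, 0]) cylinder(h = 353, r = 18);
translate([232, 18, 0]) cylinder(h = 353, r = 18);
translate([18, 291, 0]) cylinder(h = 353, r = 18);
translate([232, 291, 0]) cylinder(h = 353, r = 18);


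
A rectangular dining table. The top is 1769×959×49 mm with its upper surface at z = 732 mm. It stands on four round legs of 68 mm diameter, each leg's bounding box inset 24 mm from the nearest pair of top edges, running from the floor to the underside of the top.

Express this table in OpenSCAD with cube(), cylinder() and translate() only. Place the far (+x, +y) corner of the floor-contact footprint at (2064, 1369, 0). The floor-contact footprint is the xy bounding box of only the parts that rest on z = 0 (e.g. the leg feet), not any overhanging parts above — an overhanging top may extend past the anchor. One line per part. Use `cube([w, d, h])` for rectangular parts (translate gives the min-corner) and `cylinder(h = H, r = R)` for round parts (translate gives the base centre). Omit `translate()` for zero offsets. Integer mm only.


translate([319, 434, 683]) cube([1769, 959, 49]);
translate([377, 492, 0]) cylinder(h = 683, r = 34);
translate([2030, 492, 0]) cylinder(h = 683, r = 34);
translate([377, 1335, 0]) cylinder(h = 683, r = 34);
translate([2030, 1335, 0]) cylinder(h = 683, r = 34);


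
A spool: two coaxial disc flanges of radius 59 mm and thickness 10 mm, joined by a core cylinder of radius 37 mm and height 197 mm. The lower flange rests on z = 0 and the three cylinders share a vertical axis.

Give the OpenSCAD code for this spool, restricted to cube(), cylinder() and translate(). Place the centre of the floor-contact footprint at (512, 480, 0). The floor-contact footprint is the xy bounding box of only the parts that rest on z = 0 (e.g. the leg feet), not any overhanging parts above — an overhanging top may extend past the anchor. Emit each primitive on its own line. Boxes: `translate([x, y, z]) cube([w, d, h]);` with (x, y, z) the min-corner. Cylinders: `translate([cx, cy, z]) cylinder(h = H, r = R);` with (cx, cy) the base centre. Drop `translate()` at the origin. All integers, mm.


translate([512, 480, 0]) cylinder(h = 10, r = 59);
translate([512, 480, 10]) cylinder(h = 197, r = 37);
translate([512, 480, 207]) cylinder(h = 10, r = 59);


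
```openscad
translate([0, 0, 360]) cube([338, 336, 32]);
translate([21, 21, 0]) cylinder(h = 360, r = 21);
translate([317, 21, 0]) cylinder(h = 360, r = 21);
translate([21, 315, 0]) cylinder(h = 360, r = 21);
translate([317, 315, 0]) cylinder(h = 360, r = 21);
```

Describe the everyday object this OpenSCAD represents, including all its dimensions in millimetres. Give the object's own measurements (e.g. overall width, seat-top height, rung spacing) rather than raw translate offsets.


A four-legged stool. The seat is a 338×336×32 mm slab whose top surface is at z = 392 mm; four round legs, each 42 mm in diameter, run from the floor (z = 0) to the underside of the seat, each leg's axis is inset half a diameter from the nearest pair of seat edges (so the leg's bounding box is flush with the corner).


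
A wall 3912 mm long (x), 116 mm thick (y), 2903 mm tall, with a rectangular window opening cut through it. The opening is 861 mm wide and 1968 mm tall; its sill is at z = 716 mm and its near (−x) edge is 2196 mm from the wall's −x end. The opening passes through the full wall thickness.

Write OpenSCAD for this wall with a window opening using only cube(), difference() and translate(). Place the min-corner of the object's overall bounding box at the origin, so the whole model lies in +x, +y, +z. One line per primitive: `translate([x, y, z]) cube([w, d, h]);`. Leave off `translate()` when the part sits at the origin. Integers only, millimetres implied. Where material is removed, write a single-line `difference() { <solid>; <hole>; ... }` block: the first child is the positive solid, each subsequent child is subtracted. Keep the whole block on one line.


difference() { cube([3912, 116, 2903]); translate([2196, 0, 716]) cube([861, 116, 1968]); }


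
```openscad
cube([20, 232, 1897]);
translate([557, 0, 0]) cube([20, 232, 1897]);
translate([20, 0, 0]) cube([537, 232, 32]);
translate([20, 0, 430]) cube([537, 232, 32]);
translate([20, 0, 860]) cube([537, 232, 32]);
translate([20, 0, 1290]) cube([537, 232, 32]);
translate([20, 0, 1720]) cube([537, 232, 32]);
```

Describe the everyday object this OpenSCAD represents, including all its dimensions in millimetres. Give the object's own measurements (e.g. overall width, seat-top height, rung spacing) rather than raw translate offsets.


An open bookshelf. Two side panels, each 20 mm thick, 232 mm deep and 1897 mm tall, stand 577 mm apart (outside-to-outside). Between them sit 5 shelves, each 32 mm thick and 232 mm deep, spanning the full gap between the sides. The bottom shelf rests on the floor (its underside at z = 0) and the clear gap between one shelf's top and the next shelf's underside is 398 mm.


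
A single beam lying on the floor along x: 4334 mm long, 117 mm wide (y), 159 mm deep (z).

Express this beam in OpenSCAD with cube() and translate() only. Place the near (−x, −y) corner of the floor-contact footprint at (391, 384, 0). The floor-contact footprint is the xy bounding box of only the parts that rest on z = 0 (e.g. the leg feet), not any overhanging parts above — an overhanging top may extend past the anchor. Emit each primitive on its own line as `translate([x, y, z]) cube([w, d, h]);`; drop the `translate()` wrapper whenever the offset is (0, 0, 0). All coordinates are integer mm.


translate([391, 384, 0]) cube([4334, 117, 159]);


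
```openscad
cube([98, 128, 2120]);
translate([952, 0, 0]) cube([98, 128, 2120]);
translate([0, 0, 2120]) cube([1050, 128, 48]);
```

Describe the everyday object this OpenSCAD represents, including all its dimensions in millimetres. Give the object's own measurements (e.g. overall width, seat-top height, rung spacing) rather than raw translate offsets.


A door frame. The clear opening is 854 mm wide and 2120 mm high. Two 98 mm wide jambs, 128 mm deep, stand either side of the opening from the floor to the top of the opening. A 48 mm thick head sits across the top of both jambs, spanning the full outside width of the frame.


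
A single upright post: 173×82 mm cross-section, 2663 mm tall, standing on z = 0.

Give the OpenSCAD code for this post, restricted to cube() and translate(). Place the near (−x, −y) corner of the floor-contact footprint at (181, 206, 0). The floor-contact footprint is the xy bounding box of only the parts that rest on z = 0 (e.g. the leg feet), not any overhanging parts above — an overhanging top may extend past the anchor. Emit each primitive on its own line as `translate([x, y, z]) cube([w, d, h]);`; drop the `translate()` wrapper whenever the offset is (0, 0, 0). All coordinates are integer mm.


translate([181, 206, 0]) cube([173, 82, 2663]);


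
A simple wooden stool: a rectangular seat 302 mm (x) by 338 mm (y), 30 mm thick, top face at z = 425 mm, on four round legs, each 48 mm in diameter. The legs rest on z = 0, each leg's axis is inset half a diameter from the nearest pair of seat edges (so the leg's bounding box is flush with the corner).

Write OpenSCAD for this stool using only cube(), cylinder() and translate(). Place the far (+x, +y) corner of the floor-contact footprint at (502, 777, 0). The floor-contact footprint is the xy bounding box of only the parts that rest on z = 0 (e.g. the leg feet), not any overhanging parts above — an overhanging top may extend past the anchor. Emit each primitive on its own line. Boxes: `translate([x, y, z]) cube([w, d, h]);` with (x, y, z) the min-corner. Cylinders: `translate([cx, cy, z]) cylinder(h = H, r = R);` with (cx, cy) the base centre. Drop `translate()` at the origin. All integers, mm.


translate([200, 439, 395]) cube([302, 338, 30]);
translate([224, 463, 0]) cylinder(h = 395, r = 24);
translate([478, 463, 0]) cylinder(h = 395, r = 24);
translate([224, 753, 0]) cylinder(h = 395, r = 24);
translate([478, 753, 0]) cylinder(h = 395, r = 24);


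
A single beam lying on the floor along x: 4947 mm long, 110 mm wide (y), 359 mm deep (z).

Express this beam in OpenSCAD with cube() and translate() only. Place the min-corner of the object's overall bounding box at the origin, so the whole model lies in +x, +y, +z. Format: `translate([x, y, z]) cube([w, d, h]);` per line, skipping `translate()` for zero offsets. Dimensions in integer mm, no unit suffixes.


cube([4947, 110, 359]);


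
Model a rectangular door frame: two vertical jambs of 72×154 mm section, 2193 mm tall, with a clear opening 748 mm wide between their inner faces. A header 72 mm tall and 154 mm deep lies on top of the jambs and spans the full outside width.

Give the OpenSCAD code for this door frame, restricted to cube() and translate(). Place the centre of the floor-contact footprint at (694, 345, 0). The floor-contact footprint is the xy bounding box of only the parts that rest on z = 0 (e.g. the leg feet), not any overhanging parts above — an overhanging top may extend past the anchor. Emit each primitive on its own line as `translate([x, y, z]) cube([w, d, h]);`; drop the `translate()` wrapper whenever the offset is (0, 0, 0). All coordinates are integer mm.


translate([248, 268, 0]) cube([72, 154, 2193]);
translate([1068, 268, 0]) cube([72, 154, 2193]);
translate([248, 268, 2193]) cube([892, 154, 72]);


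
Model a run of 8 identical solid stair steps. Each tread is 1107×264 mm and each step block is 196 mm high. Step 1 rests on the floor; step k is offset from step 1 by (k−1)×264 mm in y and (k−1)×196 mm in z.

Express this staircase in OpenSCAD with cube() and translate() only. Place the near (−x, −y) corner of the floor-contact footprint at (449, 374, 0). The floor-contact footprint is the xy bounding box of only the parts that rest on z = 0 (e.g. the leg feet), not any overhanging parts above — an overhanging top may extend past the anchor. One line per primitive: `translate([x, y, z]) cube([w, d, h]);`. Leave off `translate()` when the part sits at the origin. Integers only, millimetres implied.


translate([449, 374, 0]) cube([1107, 264, 196]);
translate([449, 638, 196]) cube([1107, 264, 196]);
translate([449, 902, 392]) cube([1107, 264, 196]);
translate([449, 1166, 588]) cube([1107, 264, 196]);
translate([449, 1430, 784]) cube([1107, 264, 196]);
translate([449, 1694, 980]) cube([1107, 264, 196]);
translate([449, 1958, 1176]) cube([1107, 264, 196]);
translate([449, 2222, 1372]) cube([1107, 264, 196]);


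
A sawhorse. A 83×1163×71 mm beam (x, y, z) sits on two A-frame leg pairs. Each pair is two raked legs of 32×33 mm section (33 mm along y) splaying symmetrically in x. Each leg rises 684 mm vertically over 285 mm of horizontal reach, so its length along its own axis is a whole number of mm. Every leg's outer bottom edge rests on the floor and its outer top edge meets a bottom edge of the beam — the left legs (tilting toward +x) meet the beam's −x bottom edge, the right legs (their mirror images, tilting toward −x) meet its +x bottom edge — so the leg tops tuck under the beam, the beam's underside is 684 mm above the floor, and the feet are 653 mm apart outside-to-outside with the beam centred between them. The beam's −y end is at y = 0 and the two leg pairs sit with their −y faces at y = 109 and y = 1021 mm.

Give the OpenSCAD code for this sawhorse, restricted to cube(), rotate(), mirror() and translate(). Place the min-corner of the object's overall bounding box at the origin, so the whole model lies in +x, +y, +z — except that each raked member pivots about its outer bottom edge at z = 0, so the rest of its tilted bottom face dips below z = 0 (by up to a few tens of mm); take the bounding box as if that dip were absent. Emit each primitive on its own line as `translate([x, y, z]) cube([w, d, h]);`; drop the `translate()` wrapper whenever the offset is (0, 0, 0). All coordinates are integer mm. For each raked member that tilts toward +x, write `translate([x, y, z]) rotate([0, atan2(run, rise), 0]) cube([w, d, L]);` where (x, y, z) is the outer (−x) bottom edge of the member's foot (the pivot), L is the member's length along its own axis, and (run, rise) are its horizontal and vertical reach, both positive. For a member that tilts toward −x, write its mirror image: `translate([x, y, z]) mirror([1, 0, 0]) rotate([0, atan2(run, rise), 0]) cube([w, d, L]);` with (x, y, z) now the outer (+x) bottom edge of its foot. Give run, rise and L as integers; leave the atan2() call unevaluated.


// leg length = √(285² + 684²) = 741
// right-leg outer foot x = 2·285 + 83 = 653
// beam min-corner = (285, 0, 684)
translate([285, 0, 684]) cube([83, 1163, 71]);
translate([0, 109, 0]) rotate([0, atan2(285, 684), 0]) cube([32, 33, 741]);
translate([653, 109, 0]) mirror([1, 0, 0]) rotate([0, atan2(285, 684), 0]) cube([32, 33, 741]);
translate([0, 1021, 0]) rotate([0, atan2(285, 684), 0]) cube([32, 33, 741]);
translate([653, 1021, 0]) mirror([1, 0, 0]) rotate([0, atan2(285, 684), 0]) cube([32, 33, 741]);


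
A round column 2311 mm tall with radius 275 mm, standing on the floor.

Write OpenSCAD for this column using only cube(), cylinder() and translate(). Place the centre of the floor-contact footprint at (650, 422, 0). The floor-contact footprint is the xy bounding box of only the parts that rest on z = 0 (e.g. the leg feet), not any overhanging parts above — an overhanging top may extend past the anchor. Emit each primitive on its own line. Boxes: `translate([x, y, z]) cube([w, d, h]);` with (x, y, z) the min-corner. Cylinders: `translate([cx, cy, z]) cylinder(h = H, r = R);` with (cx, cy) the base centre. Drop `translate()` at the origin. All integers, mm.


translate([650, 422, 0]) cylinder(h = 2311, r = 275);


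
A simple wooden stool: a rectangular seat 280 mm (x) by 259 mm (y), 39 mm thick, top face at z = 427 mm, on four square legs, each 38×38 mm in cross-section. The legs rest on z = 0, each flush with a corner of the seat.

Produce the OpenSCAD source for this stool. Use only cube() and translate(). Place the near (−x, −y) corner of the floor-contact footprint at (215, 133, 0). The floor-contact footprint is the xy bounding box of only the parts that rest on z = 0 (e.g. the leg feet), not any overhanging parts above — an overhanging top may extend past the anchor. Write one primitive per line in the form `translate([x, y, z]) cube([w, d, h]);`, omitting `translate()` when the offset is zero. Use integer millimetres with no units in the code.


translate([215, 133, 388]) cube([280, 259, 39]);
translate([215, 133, 0]) cube([38, 38, 388]);
translate([457, 133, 0]) cube([38, 38, 388]);
translate([215, 354, 0]) cube([38, 38, 388]);
translate([457, 354, 0]) cube([38, 38, 388]);


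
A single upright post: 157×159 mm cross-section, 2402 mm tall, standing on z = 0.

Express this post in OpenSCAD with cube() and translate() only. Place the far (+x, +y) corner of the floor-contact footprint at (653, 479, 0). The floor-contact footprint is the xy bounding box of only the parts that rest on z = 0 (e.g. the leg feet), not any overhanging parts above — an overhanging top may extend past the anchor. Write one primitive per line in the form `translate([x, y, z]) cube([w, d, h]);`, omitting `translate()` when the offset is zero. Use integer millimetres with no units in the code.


translate([496, 320, 0]) cube([157, 159, 2402]);


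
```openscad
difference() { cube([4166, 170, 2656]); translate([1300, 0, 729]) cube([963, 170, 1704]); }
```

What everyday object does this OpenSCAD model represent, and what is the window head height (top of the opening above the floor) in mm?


A wall with a window opening. The window head height is 2433 mm.

A wall with a rectangular opening subtracted — a window. Sill at z = 729, opening 1704 mm tall, so the head is at 729 + 1704 = 2433 mm.


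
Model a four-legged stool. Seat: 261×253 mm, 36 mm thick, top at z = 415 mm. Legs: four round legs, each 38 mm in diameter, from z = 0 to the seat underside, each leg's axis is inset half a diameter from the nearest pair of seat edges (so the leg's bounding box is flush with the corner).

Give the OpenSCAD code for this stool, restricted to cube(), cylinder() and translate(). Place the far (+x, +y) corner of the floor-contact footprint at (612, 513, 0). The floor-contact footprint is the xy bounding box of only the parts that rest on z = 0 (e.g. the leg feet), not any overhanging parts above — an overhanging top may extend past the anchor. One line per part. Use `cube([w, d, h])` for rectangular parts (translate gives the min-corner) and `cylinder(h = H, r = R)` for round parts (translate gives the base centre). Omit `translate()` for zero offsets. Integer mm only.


// leg_h = 415 - 36 = 379
translate([351, 260, 379]) cube([261, 253, 36]);
translate([370, 279, 0]) cylinder(h = 379, r = 19);
translate([593, 279, 0]) cylinder(h = 379, r = 19);
translate([370, 494, 0]) cylinder(h = 379, r = 19);
translate([593, 494, 0]) cylinder(h = 379, r = 19);
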